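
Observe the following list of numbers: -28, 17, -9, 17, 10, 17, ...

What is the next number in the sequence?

29

Taking every 2nd term gives 2 separate tracks.
Subsequence A: -28, -9, 10 (arithmetic with common difference +19).
Subsequence B: 17, 17, 17 (always 17).
The 7th slot belongs to subsequence A; its 4th term is 29.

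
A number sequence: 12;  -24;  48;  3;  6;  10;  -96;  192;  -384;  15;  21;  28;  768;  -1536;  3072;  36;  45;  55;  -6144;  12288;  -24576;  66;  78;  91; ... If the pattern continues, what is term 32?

786432

Reading positions in blocks of 6 reveals the pattern AAABBB — 2 tracks woven together.
Subsequence A: 12, -24, 48, -96, 192, -384, 768, -1536, 3072, -6144, 12288, -24576 (a geometric progression (common ratio -2)).
Subsequence B: 3, 6, 10, 15, 21, 28, 36, 45, 55, 66, 78, 91 (the triangular numbers T_2, T_3, …).
The 32nd slot belongs to subsequence A; its 17th term is 786432.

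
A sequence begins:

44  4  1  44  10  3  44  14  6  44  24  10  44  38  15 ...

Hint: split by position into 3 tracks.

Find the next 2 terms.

44, 62

The terms cycle through 3 interleaved subsequences.
Track A is 44, 44, 44, 44, 44, which is constant 44.
Track B is 4, 10, 14, 24, 38, which is Fibonacci-style (each term is the sum of the two before it).
Track C is 1, 3, 6, 10, 15, which is the triangular numbers T_1, T_2, ….
Position 16 → track A, term 6 = 44.
Position 17 → track B, term 6 = 62.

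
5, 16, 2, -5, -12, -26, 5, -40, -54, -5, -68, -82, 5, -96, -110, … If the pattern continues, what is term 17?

Positions follow the repeating pattern ABB; grouping by letter gives 2 tracks.
Subsequence A = 5, -5, 5, -5, 5: oscillating between 5 and -5.
Subsequence B = 16, 2, -12, -26, -40, -54, -68, -82, -96, -110: linear: a_n = 30 − 14·n.
Position 17 falls in subsequence B as its term 11, giving -124.

-124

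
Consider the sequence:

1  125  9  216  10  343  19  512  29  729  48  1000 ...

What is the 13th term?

The terms cycle through 2 interleaved subsequences.
Track A: 1, 9, 10, 19, 29, 48. Fibonacci-style (each term is the sum of the two before it).
Track B: 125, 216, 343, 512, 729, 1000. Consecutive cubes n³ from n = 5.
Term 13 comes from track A (its 7th entry): 77.

77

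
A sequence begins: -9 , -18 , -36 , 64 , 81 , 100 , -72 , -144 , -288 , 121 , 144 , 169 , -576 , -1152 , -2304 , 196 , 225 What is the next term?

256

The slot pattern repeats as AAABBB (period 6), so there are 2 interleaved tracks.
Subsequence A: -9, -18, -36, -72, -144, -288, -576, -1152, -2304 — a geometric progression (common ratio 2).
Subsequence B: 64, 81, 100, 121, 144, 169, 196, 225 — perfect squares starting at 8².
The 18th slot belongs to subsequence B; its 9th term is 256.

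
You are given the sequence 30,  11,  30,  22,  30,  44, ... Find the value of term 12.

352

Odd-indexed and even-indexed terms follow separate rules.
Stream A is 30, 30, 30, which is the constant sequence 30.
Stream B is 11, 22, 44, which is multiplying by 2 each time.
Term 12 comes from stream B (its 6th entry): 352.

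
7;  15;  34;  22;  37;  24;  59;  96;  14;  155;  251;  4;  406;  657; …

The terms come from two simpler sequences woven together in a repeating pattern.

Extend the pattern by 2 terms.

Positions follow the repeating pattern AAB; grouping by letter gives 2 tracks.
Track A: 7, 15, 22, 37, 59, 96, 155, 251, 406, 657 (Fibonacci-style (each term is the sum of the two before it)).
Track B: 34, 24, 14, 4 (linear: a_n = 44 − 10·n).
Position 15 → track B, term 5 = -6.
Position 16 falls in track A as its term 11, giving 1063.

-6, 1063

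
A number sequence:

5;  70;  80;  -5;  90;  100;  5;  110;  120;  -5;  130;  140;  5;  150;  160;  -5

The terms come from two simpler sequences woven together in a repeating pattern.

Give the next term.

170

The slot pattern repeats as ABB (period 3), so there are 2 interleaved tracks.
Track A is 5, -5, 5, -5, 5, -5, which is the oscillation 5·(−1)^(n+1).
Track B is 70, 80, 90, 100, 110, 120, 130, 140, 150, 160, which is arithmetic with common difference +10.
The 17th slot belongs to track B; its 11th term is 170.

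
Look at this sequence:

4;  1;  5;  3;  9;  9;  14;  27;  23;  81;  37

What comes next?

243

Odd-indexed and even-indexed terms follow separate rules.
Stream A: 4, 5, 9, 14, 23, 37. Fibonacci-style (each term is the sum of the two before it).
Stream B: 1, 3, 9, 27, 81. Powers of 3.
Position 12 falls in stream B as its term 6, giving 243.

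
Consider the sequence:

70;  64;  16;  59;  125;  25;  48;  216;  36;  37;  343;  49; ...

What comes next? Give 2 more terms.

Read the sequence 3 terms at a time; column i is its own pattern.
Track A: 70, 59, 48, 37 — linear: a_n = 81 − 11·n.
Track B: 64, 125, 216, 343 — perfect cubes starting at 4³.
Track C: 16, 25, 36, 49 — consecutive squares n² from n = 4.
Position 13 falls in track A as its term 5, giving 26.
The 14th slot belongs to track B; its 5th term is 512.

26, 512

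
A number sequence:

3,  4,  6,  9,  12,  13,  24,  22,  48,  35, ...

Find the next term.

96

Split by position mod 2 into 2 tracks.
Track A: 3, 6, 12, 24, 48 — multiplying by 2 each time.
Track B: 4, 9, 13, 22, 35 — Fibonacci-style (each term is the sum of the two before it).
Position 11 falls in track A as its term 6, giving 96.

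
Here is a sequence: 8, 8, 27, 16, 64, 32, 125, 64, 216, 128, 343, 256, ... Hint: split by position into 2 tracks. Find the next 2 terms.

Split by position mod 2 into 2 tracks.
Track A: 8, 27, 64, 125, 216, 343 — the cubes 2³, 3³, 4³, ….
Track B: 8, 16, 32, 64, 128, 256 — powers 2^3, 2^4, 2^5, ….
The 13th slot belongs to track A; its 7th term is 512.
Position 14 falls in track B as its term 7, giving 512.

512, 512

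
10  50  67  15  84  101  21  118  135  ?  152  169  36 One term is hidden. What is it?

Reading positions in blocks of 3 reveals the pattern ABB — 2 tracks woven together.
Subsequence A is 10, 15, 21, ?, 36, which is the triangular numbers T_4, T_5, ….
Subsequence B is 50, 67, 84, 101, 118, 135, 152, 169, which is adding 17 each time.
Filling subsequence A at index 4 by its rule yields 28.

28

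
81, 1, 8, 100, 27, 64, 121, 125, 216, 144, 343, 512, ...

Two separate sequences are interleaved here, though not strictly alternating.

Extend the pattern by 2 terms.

169, 729

The slot pattern repeats as ABB (period 3), so there are 2 interleaved tracks.
Subsequence A: 81, 100, 121, 144 — perfect squares starting at 9².
Subsequence B: 1, 8, 27, 64, 125, 216, 343, 512 — perfect cubes starting at 1³.
The 13th slot belongs to subsequence A; its 5th term is 169.
Position 14 → subsequence B, term 9 = 729.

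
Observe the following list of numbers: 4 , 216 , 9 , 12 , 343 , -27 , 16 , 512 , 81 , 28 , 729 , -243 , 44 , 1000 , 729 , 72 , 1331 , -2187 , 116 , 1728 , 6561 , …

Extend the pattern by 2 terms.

Read the sequence 3 terms at a time; column i is its own pattern.
Track A: 4, 12, 16, 28, 44, 72, 116. Fibonacci-style (each term is the sum of the two before it).
Track B: 216, 343, 512, 729, 1000, 1331, 1728. Perfect cubes starting at 6³.
Track C: 9, -27, 81, -243, 729, -2187, 6561. A geometric progression (common ratio -3).
Position 22 falls in track A as its term 8, giving 188.
Term 23 comes from track B (its 8th entry): 2197.

188, 2197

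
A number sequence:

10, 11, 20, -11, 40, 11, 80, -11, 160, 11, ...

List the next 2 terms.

Odd-indexed and even-indexed terms follow separate rules.
Track A: 10, 20, 40, 80, 160. Geometric with ratio 2.
Track B: 11, -11, 11, -11, 11. Oscillating between 11 and -11.
The 11th slot belongs to track A; its 6th term is 320.
Term 12 comes from track B (its 6th entry): -11.

320, -11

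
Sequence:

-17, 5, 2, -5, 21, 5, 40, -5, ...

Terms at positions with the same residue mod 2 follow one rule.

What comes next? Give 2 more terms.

Split by position mod 2 into 2 tracks.
Track A: -17, 2, 21, 40 — arithmetic with common difference +19.
Track B: 5, -5, 5, -5 — the oscillation 5·(−1)^(n+1).
Term 9 comes from track A (its 5th entry): 59.
Term 10 comes from track B (its 5th entry): 5.

59, 5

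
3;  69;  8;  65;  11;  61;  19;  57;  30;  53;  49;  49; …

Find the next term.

79

The terms cycle through 2 interleaved subsequences.
Track A: 3, 8, 11, 19, 30, 49 — each term equals the sum of the previous two.
Track B: 69, 65, 61, 57, 53, 49 — linear: a_n = 73 − 4·n.
Term 13 comes from track A (its 7th entry): 79.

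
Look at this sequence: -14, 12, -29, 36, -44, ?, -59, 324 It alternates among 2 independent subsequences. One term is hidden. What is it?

The terms cycle through 2 interleaved subsequences.
Track A = -14, -29, -44, -59: linear: a_n = 1 − 15·n.
Track B = 12, 36, ?, 324: a geometric progression (common ratio 3).
The gap is track B's term 3; the rule gives 108.

108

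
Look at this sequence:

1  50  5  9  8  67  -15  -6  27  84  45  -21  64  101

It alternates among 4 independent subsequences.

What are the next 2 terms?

Split by position mod 4: positions 1, 5, 9, … form one track, and each other residue class forms its own.
Stream A: 1, 8, 27, 64 — perfect cubes starting at 1³.
Stream B: 50, 67, 84, 101 — arithmetic, step +17.
Stream C: 5, -15, 45 — a geometric progression (common ratio -3).
Stream D: 9, -6, -21 — arithmetic with common difference −15.
The 15th slot belongs to stream C; its 4th term is -135.
Term 16 comes from stream D (its 4th entry): -36.

-135, -36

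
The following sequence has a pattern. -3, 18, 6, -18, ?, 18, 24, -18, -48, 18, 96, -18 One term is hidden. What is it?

-12

Positions 1, 3, 5, … form one subsequence and positions 2, 4, 6, … form another.
Track A: -3, 6, ?, 24, -48, 96. A geometric progression (common ratio -2).
Track B: 18, -18, 18, -18, 18, -18. The oscillation 18·(−1)^(n+1).
So the missing entry in track A is -12.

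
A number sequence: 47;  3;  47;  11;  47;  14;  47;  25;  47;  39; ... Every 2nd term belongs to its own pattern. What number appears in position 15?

Taking every 2nd term gives 2 separate tracks.
Track A = 47, 47, 47, 47, 47: always 47.
Track B = 3, 11, 14, 25, 39: Fibonacci-style (each term is the sum of the two before it).
Position 15 falls in track A as its term 8, giving 47.

47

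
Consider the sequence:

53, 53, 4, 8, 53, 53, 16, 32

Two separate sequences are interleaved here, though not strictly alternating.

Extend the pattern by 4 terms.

53, 53, 64, 128

The slot pattern repeats as AABB (period 4), so there are 2 interleaved tracks.
Track A: 53, 53, 53, 53. Always 53.
Track B: 4, 8, 16, 32. Multiplying by 2 each time.
Position 9 falls in track A as its term 5, giving 53.
The 10th slot belongs to track A; its 6th term is 53.
Term 11 comes from track B (its 5th entry): 64.
The 12th slot belongs to track B; its 6th term is 128.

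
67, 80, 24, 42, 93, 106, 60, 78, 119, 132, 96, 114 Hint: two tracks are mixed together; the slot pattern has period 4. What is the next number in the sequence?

145

The slot pattern repeats as AABB (period 4), so there are 2 interleaved tracks.
Subsequence A: 67, 80, 93, 106, 119, 132 (linear: a_n = 54 + 13·n).
Subsequence B: 24, 42, 60, 78, 96, 114 (arithmetic with common difference +18).
The 13th slot belongs to subsequence A; its 7th term is 145.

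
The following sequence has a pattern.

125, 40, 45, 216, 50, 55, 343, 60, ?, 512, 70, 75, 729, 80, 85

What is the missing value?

Reading positions in blocks of 3 reveals the pattern ABB — 2 tracks woven together.
Stream A: 125, 216, 343, 512, 729. Consecutive cubes n³ from n = 5.
Stream B: 40, 45, 50, 55, 60, ?, 70, 75, 80, 85. Adding 5 each time.
The gap is stream B's term 6; the rule gives 65.

65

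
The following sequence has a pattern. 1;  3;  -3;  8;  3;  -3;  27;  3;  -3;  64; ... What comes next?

The slot pattern repeats as ABB (period 3), so there are 2 interleaved tracks.
Subsequence A: 1, 8, 27, 64 (the cubes 1³, 2³, 3³, …).
Subsequence B: 3, -3, 3, -3, 3, -3 (oscillating between 3 and -3).
Term 11 comes from subsequence B (its 7th entry): 3.

3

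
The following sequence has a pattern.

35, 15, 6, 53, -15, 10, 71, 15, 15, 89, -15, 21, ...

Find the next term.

107

Taking every 3rd term gives 3 separate tracks.
Stream A is 35, 53, 71, 89, which is adding 18 each time.
Stream B is 15, -15, 15, -15, which is oscillating between 15 and -15.
Stream C is 6, 10, 15, 21, which is the triangular numbers T_3, T_4, ….
Term 13 comes from stream A (its 5th entry): 107.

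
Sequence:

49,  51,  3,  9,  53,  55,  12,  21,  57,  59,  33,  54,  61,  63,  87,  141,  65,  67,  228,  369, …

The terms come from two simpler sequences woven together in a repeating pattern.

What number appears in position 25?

Positions follow the repeating pattern AABB; grouping by letter gives 2 tracks.
Track A: 49, 51, 53, 55, 57, 59, 61, 63, 65, 67 — adding 2 each time.
Track B: 3, 9, 12, 21, 33, 54, 87, 141, 228, 369 — each term equals the sum of the previous two.
Position 25 falls in track A as its term 13, giving 73.

73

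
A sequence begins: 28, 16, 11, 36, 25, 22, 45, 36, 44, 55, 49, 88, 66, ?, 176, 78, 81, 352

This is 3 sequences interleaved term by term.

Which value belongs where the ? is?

64

Split by position mod 3 into 3 tracks.
Track A: 28, 36, 45, 55, 66, 78 (triangular numbers starting at T_7).
Track B: 16, 25, 36, 49, ?, 81 (consecutive squares n² from n = 4).
Track C: 11, 22, 44, 88, 176, 352 (multiplying by 2 each time).
Track B's pattern makes the blank 64.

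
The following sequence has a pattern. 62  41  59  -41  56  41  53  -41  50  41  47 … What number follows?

Odd-indexed and even-indexed terms follow separate rules.
Subsequence A = 62, 59, 56, 53, 50, 47: arithmetic, step −3.
Subsequence B = 41, -41, 41, -41, 41: alternating ±41.
The 12th slot belongs to subsequence B; its 6th term is -41.

-41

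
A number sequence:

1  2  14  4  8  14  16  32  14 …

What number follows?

Reading positions in blocks of 3 reveals the pattern AAB — 2 tracks woven together.
Track A: 1, 2, 4, 8, 16, 32 — powers of 2.
Track B: 14, 14, 14 — constant 14.
Term 10 comes from track A (its 7th entry): 64.

64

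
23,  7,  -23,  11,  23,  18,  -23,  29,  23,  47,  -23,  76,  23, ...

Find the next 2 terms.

123, -23

The terms cycle through 2 interleaved subsequences.
Subsequence A: 23, -23, 23, -23, 23, -23, 23 (oscillating between 23 and -23).
Subsequence B: 7, 11, 18, 29, 47, 76 (a Fibonacci-like recurrence a_n = a_{n-1} + a_{n-2}).
Term 14 comes from subsequence B (its 7th entry): 123.
Position 15 → subsequence A, term 8 = -23.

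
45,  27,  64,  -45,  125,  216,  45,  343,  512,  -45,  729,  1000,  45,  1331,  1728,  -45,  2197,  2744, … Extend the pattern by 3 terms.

45, 3375, 4096

The slot pattern repeats as ABB (period 3), so there are 2 interleaved tracks.
Track A: 45, -45, 45, -45, 45, -45 — the oscillation 45·(−1)^(n+1).
Track B: 27, 64, 125, 216, 343, 512, 729, 1000, 1331, 1728, 2197, 2744 — the cubes 3³, 4³, 5³, ….
Position 19 falls in track A as its term 7, giving 45.
Position 20 → track B, term 13 = 3375.
The 21st slot belongs to track B; its 14th term is 4096.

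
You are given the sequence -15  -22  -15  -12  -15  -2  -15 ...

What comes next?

Odd-indexed and even-indexed terms follow separate rules.
Subsequence A = -15, -15, -15, -15: the constant sequence -15.
Subsequence B = -22, -12, -2: arithmetic with common difference +10.
Position 8 falls in subsequence B as its term 4, giving 8.

8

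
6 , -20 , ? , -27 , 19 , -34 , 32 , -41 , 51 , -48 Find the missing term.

Split by position mod 2 into 2 tracks.
Track A: 6, ?, 19, 32, 51 (a Fibonacci-like recurrence a_n = a_{n-1} + a_{n-2}).
Track B: -20, -27, -34, -41, -48 (subtracting 7 each time).
The gap is track A's term 2; the rule gives 13.

13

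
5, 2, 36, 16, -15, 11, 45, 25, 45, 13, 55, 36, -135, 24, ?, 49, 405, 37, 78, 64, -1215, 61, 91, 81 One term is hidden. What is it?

The terms cycle through 4 interleaved subsequences.
Track A: 5, -15, 45, -135, 405, -1215. Geometric with ratio -3.
Track B: 2, 11, 13, 24, 37, 61. A Fibonacci-like recurrence a_n = a_{n-1} + a_{n-2}.
Track C: 36, 45, 55, ?, 78, 91. Triangular numbers n(n+1)/2 for n = 8, 9, ….
Track D: 16, 25, 36, 49, 64, 81. The squares 4², 5², 6², ….
Filling track C at index 4 by its rule yields 66.

66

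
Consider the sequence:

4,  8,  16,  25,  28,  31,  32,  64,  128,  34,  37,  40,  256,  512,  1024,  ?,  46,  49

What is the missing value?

43

The slot pattern repeats as AAABBB (period 6), so there are 2 interleaved tracks.
Subsequence A: 4, 8, 16, 32, 64, 128, 256, 512, 1024 (powers of 2).
Subsequence B: 25, 28, 31, 34, 37, 40, ?, 46, 49 (arithmetic with common difference +3).
The gap is subsequence B's term 7; the rule gives 43.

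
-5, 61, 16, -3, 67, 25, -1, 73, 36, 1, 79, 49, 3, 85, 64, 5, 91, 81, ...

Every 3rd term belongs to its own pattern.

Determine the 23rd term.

103

Split by position mod 3 into 3 tracks.
Subsequence A: -5, -3, -1, 1, 3, 5 — linear: a_n = -7 + 2·n.
Subsequence B: 61, 67, 73, 79, 85, 91 — adding 6 each time.
Subsequence C: 16, 25, 36, 49, 64, 81 — perfect squares starting at 4².
Position 23 falls in subsequence B as its term 8, giving 103.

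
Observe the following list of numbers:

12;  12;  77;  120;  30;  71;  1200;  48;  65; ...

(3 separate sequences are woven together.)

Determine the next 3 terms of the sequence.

12000, 66, 59

Split by position mod 3 into 3 tracks.
Subsequence A = 12, 120, 1200: geometric with ratio 10.
Subsequence B = 12, 30, 48: linear: a_n = -6 + 18·n.
Subsequence C = 77, 71, 65: subtracting 6 each time.
The 10th slot belongs to subsequence A; its 4th term is 12000.
Term 11 comes from subsequence B (its 4th entry): 66.
The 12th slot belongs to subsequence C; its 4th term is 59.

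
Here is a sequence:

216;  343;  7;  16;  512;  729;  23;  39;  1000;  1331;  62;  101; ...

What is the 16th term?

264

Reading positions in blocks of 4 reveals the pattern AABB — 2 tracks woven together.
Subsequence A: 216, 343, 512, 729, 1000, 1331 (consecutive cubes n³ from n = 6).
Subsequence B: 7, 16, 23, 39, 62, 101 (a Fibonacci-like recurrence a_n = a_{n-1} + a_{n-2}).
The 16th slot belongs to subsequence B; its 8th term is 264.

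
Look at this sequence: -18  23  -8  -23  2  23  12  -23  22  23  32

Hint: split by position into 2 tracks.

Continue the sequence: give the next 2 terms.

Taking every 2nd term gives 2 separate tracks.
Stream A: -18, -8, 2, 12, 22, 32 (arithmetic with common difference +10).
Stream B: 23, -23, 23, -23, 23 (oscillating between 23 and -23).
Position 12 → stream B, term 6 = -23.
Position 13 → stream A, term 7 = 42.

-23, 42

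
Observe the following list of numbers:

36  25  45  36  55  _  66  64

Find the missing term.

49

Odd-indexed and even-indexed terms follow separate rules.
Track A: 36, 45, 55, 66. The triangular numbers T_8, T_9, ….
Track B: 25, 36, ?, 64. Consecutive squares n² from n = 5.
So the missing entry in track B is 49.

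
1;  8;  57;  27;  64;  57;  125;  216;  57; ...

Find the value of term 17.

1728

Reading positions in blocks of 3 reveals the pattern AAB — 2 tracks woven together.
Track A: 1, 8, 27, 64, 125, 216 (consecutive cubes n³ from n = 1).
Track B: 57, 57, 57 (constant 57).
Term 17 comes from track A (its 12th entry): 1728.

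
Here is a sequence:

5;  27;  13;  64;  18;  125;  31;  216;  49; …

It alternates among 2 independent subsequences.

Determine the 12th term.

512

The terms cycle through 2 interleaved subsequences.
Track A: 5, 13, 18, 31, 49. Each term equals the sum of the previous two.
Track B: 27, 64, 125, 216. Perfect cubes starting at 3³.
Term 12 comes from track B (its 6th entry): 512.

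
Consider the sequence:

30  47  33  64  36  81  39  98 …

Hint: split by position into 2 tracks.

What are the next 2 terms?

42, 115

The terms cycle through 2 interleaved subsequences.
Track A: 30, 33, 36, 39. Linear: a_n = 27 + 3·n.
Track B: 47, 64, 81, 98. Adding 17 each time.
Position 9 → track A, term 5 = 42.
Term 10 comes from track B (its 5th entry): 115.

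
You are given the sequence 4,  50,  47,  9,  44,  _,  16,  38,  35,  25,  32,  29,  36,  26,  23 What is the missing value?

Positions follow the repeating pattern ABB; grouping by letter gives 2 tracks.
Track A is 4, 9, 16, 25, 36, which is perfect squares starting at 2².
Track B is 50, 47, 44, ?, 38, 35, 32, 29, 26, 23, which is subtracting 3 each time.
The gap is track B's term 4; the rule gives 41.

41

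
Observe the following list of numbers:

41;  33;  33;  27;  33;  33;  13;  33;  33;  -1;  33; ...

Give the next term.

33

The slot pattern repeats as ABB (period 3), so there are 2 interleaved tracks.
Subsequence A is 41, 27, 13, -1, which is arithmetic, step −14.
Subsequence B is 33, 33, 33, 33, 33, 33, 33, which is the constant sequence 33.
Term 12 comes from subsequence B (its 8th entry): 33.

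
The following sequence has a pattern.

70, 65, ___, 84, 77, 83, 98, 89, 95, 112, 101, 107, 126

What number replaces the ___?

The slot pattern repeats as ABB (period 3), so there are 2 interleaved tracks.
Stream A is 70, 84, 98, 112, 126, which is adding 14 each time.
Stream B is 65, ?, 77, 83, 89, 95, 101, 107, which is linear: a_n = 59 + 6·n.
So the missing entry in stream B is 71.

71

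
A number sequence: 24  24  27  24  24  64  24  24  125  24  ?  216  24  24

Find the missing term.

Reading positions in blocks of 3 reveals the pattern AAB — 2 tracks woven together.
Subsequence A = 24, 24, 24, 24, 24, 24, 24, ?, 24, 24: always 24.
Subsequence B = 27, 64, 125, 216: the cubes 3³, 4³, 5³, ….
Subsequence A's pattern makes the blank 24.

24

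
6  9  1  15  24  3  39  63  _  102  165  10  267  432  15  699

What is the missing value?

6

The slot pattern repeats as AAB (period 3), so there are 2 interleaved tracks.
Stream A: 6, 9, 15, 24, 39, 63, 102, 165, 267, 432, 699. A Fibonacci-like recurrence a_n = a_{n-1} + a_{n-2}.
Stream B: 1, 3, ?, 10, 15. Triangular numbers starting at T_1.
The gap is stream B's term 3; the rule gives 6.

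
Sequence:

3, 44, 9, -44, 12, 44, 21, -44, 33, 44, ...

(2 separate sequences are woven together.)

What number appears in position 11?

The terms cycle through 2 interleaved subsequences.
Stream A is 3, 9, 12, 21, 33, which is Fibonacci-style (each term is the sum of the two before it).
Stream B is 44, -44, 44, -44, 44, which is alternating ±44.
Term 11 comes from stream A (its 6th entry): 54.

54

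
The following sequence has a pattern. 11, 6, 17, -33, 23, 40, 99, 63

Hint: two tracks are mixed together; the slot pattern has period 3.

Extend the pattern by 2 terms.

Reading positions in blocks of 3 reveals the pattern ABB — 2 tracks woven together.
Track A = 11, -33, 99: geometric, ×-3 each step.
Track B = 6, 17, 23, 40, 63: a Fibonacci-like recurrence a_n = a_{n-1} + a_{n-2}.
The 9th slot belongs to track B; its 6th term is 103.
Term 10 comes from track A (its 4th entry): -297.

103, -297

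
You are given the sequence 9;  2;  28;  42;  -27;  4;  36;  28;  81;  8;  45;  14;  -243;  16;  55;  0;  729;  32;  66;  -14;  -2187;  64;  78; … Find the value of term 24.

-28

Split by position mod 4: positions 1, 5, 9, … form one track, and each other residue class forms its own.
Track A: 9, -27, 81, -243, 729, -2187. Geometric, ×-3 each step.
Track B: 2, 4, 8, 16, 32, 64. Powers of 2.
Track C: 28, 36, 45, 55, 66, 78. Triangular numbers n(n+1)/2 for n = 7, 8, ….
Track D: 42, 28, 14, 0, -14. Subtracting 14 each time.
Position 24 → track D, term 6 = -28.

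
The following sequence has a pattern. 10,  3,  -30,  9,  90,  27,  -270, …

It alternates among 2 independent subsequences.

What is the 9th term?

Odd-indexed and even-indexed terms follow separate rules.
Subsequence A = 10, -30, 90, -270: multiplying by -3 each time.
Subsequence B = 3, 9, 27: successive powers of 3.
Position 9 → subsequence A, term 5 = 810.

810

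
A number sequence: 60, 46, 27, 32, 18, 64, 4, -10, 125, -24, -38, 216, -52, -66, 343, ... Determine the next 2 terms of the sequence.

Positions follow the repeating pattern AAB; grouping by letter gives 2 tracks.
Track A: 60, 46, 32, 18, 4, -10, -24, -38, -52, -66. Arithmetic with common difference −14.
Track B: 27, 64, 125, 216, 343. Consecutive cubes n³ from n = 3.
Position 16 → track A, term 11 = -80.
Position 17 → track A, term 12 = -94.

-80, -94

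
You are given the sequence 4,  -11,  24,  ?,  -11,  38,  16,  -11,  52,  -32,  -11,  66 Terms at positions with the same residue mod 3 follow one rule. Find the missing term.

-8

Read the sequence 3 terms at a time; column i is its own pattern.
Subsequence A: 4, ?, 16, -32 (geometric with ratio -2).
Subsequence B: -11, -11, -11, -11 (always -11).
Subsequence C: 24, 38, 52, 66 (linear: a_n = 10 + 14·n).
So the missing entry in subsequence A is -8.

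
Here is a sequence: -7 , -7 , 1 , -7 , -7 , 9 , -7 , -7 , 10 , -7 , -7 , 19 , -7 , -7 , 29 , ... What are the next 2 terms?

-7, -7

The slot pattern repeats as AAB (period 3), so there are 2 interleaved tracks.
Track A: -7, -7, -7, -7, -7, -7, -7, -7, -7, -7 (always -7).
Track B: 1, 9, 10, 19, 29 (each term equals the sum of the previous two).
Term 16 comes from track A (its 11th entry): -7.
Position 17 → track A, term 12 = -7.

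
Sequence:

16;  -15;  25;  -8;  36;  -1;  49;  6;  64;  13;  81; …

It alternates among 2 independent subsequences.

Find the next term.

20

Split by position mod 2 into 2 tracks.
Track A: 16, 25, 36, 49, 64, 81 (the squares 4², 5², 6², …).
Track B: -15, -8, -1, 6, 13 (linear: a_n = -22 + 7·n).
Position 12 falls in track B as its term 6, giving 20.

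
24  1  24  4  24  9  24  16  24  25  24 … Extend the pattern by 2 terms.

Split by position mod 2 into 2 tracks.
Track A is 24, 24, 24, 24, 24, 24, which is the constant sequence 24.
Track B is 1, 4, 9, 16, 25, which is the squares 1², 2², 3², ….
The 12th slot belongs to track B; its 6th term is 36.
Position 13 → track A, term 7 = 24.

36, 24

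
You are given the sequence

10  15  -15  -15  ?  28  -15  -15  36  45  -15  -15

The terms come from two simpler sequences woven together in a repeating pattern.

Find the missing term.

Positions follow the repeating pattern AABB; grouping by letter gives 2 tracks.
Stream A = 10, 15, ?, 28, 36, 45: triangular numbers n(n+1)/2 for n = 4, 5, ….
Stream B = -15, -15, -15, -15, -15, -15: the constant sequence -15.
Stream A's pattern makes the blank 21.

21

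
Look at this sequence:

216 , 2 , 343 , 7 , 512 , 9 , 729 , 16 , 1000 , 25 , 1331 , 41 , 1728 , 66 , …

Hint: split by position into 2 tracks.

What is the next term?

2197

The terms cycle through 2 interleaved subsequences.
Subsequence A = 216, 343, 512, 729, 1000, 1331, 1728: the cubes 6³, 7³, 8³, ….
Subsequence B = 2, 7, 9, 16, 25, 41, 66: Fibonacci-style (each term is the sum of the two before it).
Term 15 comes from subsequence A (its 8th entry): 2197.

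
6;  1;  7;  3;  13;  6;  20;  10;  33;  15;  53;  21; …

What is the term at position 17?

Taking every 2nd term gives 2 separate tracks.
Track A is 6, 7, 13, 20, 33, 53, which is each term equals the sum of the previous two.
Track B is 1, 3, 6, 10, 15, 21, which is triangular numbers starting at T_1.
Position 17 falls in track A as its term 9, giving 225.

225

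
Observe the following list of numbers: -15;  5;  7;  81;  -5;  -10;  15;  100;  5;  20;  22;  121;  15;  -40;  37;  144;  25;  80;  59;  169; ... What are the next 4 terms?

The terms cycle through 4 interleaved subsequences.
Subsequence A: -15, -5, 5, 15, 25 — arithmetic with common difference +10.
Subsequence B: 5, -10, 20, -40, 80 — a geometric progression (common ratio -2).
Subsequence C: 7, 15, 22, 37, 59 — each term equals the sum of the previous two.
Subsequence D: 81, 100, 121, 144, 169 — consecutive squares n² from n = 9.
The 21st slot belongs to subsequence A; its 6th term is 35.
The 22nd slot belongs to subsequence B; its 6th term is -160.
Term 23 comes from subsequence C (its 6th entry): 96.
Position 24 → subsequence D, term 6 = 196.

35, -160, 96, 196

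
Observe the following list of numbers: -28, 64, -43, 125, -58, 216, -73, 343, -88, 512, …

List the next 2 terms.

Odd-indexed and even-indexed terms follow separate rules.
Track A is -28, -43, -58, -73, -88, which is linear: a_n = -13 − 15·n.
Track B is 64, 125, 216, 343, 512, which is perfect cubes starting at 4³.
Position 11 falls in track A as its term 6, giving -103.
Term 12 comes from track B (its 6th entry): 729.

-103, 729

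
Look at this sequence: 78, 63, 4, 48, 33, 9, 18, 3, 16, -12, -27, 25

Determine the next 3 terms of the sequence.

-42, -57, 36

Reading positions in blocks of 3 reveals the pattern AAB — 2 tracks woven together.
Track A = 78, 63, 48, 33, 18, 3, -12, -27: arithmetic with common difference −15.
Track B = 4, 9, 16, 25: the squares 2², 3², 4², ….
Position 13 → track A, term 9 = -42.
Term 14 comes from track A (its 10th entry): -57.
Term 15 comes from track B (its 5th entry): 36.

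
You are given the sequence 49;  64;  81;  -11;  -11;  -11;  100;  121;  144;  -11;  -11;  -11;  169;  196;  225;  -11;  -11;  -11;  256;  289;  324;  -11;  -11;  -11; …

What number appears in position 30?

Positions follow the repeating pattern AAABBB; grouping by letter gives 2 tracks.
Track A: 49, 64, 81, 100, 121, 144, 169, 196, 225, 256, 289, 324 (consecutive squares n² from n = 7).
Track B: -11, -11, -11, -11, -11, -11, -11, -11, -11, -11, -11, -11 (constant -11).
Term 30 comes from track B (its 15th entry): -11.

-11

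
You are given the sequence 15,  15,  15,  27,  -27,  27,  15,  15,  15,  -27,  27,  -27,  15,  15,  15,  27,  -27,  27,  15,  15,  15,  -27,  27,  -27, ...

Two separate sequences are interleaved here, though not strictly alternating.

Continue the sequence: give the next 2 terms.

15, 15

Positions follow the repeating pattern AAABBB; grouping by letter gives 2 tracks.
Track A = 15, 15, 15, 15, 15, 15, 15, 15, 15, 15, 15, 15: constant 15.
Track B = 27, -27, 27, -27, 27, -27, 27, -27, 27, -27, 27, -27: oscillating between 27 and -27.
Position 25 → track A, term 13 = 15.
Position 26 falls in track A as its term 14, giving 15.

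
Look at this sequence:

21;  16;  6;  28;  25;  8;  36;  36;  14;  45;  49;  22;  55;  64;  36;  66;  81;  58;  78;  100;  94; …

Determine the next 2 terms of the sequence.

91, 121

Split by position mod 3: positions 1, 4, 7, … form one track, and each other residue class forms its own.
Track A = 21, 28, 36, 45, 55, 66, 78: triangular numbers n(n+1)/2 for n = 6, 7, ….
Track B = 16, 25, 36, 49, 64, 81, 100: consecutive squares n² from n = 4.
Track C = 6, 8, 14, 22, 36, 58, 94: a Fibonacci-like recurrence a_n = a_{n-1} + a_{n-2}.
Position 22 falls in track A as its term 8, giving 91.
Term 23 comes from track B (its 8th entry): 121.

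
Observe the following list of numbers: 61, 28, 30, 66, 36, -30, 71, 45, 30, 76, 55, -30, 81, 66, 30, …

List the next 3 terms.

86, 78, -30

Split by position mod 3: positions 1, 4, 7, … form one track, and each other residue class forms its own.
Stream A is 61, 66, 71, 76, 81, which is linear: a_n = 56 + 5·n.
Stream B is 28, 36, 45, 55, 66, which is triangular numbers n(n+1)/2 for n = 7, 8, ….
Stream C is 30, -30, 30, -30, 30, which is oscillating between 30 and -30.
Position 16 → stream A, term 6 = 86.
Position 17 falls in stream B as its term 6, giving 78.
Term 18 comes from stream C (its 6th entry): -30.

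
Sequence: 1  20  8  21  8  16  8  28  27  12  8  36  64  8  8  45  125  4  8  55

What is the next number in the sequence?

216

Split by position mod 4: positions 1, 5, 9, … form one track, and each other residue class forms its own.
Stream A = 1, 8, 27, 64, 125: the cubes 1³, 2³, 3³, ….
Stream B = 20, 16, 12, 8, 4: subtracting 4 each time.
Stream C = 8, 8, 8, 8, 8: the constant sequence 8.
Stream D = 21, 28, 36, 45, 55: the triangular numbers T_6, T_7, ….
Position 21 → stream A, term 6 = 216.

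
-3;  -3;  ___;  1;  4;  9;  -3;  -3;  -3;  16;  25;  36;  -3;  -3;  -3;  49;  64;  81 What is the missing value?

-3

Reading positions in blocks of 6 reveals the pattern AAABBB — 2 tracks woven together.
Track A: -3, -3, ?, -3, -3, -3, -3, -3, -3 — the constant sequence -3.
Track B: 1, 4, 9, 16, 25, 36, 49, 64, 81 — perfect squares starting at 1².
Filling track A at index 3 by its rule yields -3.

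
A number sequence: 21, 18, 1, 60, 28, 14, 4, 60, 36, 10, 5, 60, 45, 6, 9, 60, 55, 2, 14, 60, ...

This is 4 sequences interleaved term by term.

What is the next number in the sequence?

66

Taking every 4th term gives 4 separate tracks.
Subsequence A: 21, 28, 36, 45, 55 (triangular numbers n(n+1)/2 for n = 6, 7, …).
Subsequence B: 18, 14, 10, 6, 2 (arithmetic with common difference −4).
Subsequence C: 1, 4, 5, 9, 14 (Fibonacci-style (each term is the sum of the two before it)).
Subsequence D: 60, 60, 60, 60, 60 (constant 60).
Position 21 falls in subsequence A as its term 6, giving 66.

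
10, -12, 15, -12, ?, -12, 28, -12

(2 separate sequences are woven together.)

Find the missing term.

Odd-indexed and even-indexed terms follow separate rules.
Track A is 10, 15, ?, 28, which is triangular numbers n(n+1)/2 for n = 4, 5, ….
Track B is -12, -12, -12, -12, which is always -12.
Filling track A at index 3 by its rule yields 21.

21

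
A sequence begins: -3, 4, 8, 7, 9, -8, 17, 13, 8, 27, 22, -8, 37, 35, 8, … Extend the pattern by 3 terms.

Taking every 3rd term gives 3 separate tracks.
Track A: -3, 7, 17, 27, 37 (linear: a_n = -13 + 10·n).
Track B: 4, 9, 13, 22, 35 (each term equals the sum of the previous two).
Track C: 8, -8, 8, -8, 8 (alternating ±8).
Position 16 falls in track A as its term 6, giving 47.
Position 17 falls in track B as its term 6, giving 57.
The 18th slot belongs to track C; its 6th term is -8.

47, 57, -8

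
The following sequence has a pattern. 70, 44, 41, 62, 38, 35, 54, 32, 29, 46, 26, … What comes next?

23

The slot pattern repeats as ABB (period 3), so there are 2 interleaved tracks.
Subsequence A is 70, 62, 54, 46, which is subtracting 8 each time.
Subsequence B is 44, 41, 38, 35, 32, 29, 26, which is linear: a_n = 47 − 3·n.
Term 12 comes from subsequence B (its 8th entry): 23.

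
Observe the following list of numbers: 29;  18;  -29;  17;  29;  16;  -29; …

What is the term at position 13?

29

Split by position mod 2 into 2 tracks.
Track A: 29, -29, 29, -29 — the oscillation 29·(−1)^(n+1).
Track B: 18, 17, 16 — subtracting 1 each time.
Position 13 falls in track A as its term 7, giving 29.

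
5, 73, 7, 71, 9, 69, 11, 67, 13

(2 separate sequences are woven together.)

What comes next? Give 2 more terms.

65, 15

Split by position mod 2 into 2 tracks.
Track A: 5, 7, 9, 11, 13. Arithmetic, step +2.
Track B: 73, 71, 69, 67. Arithmetic, step −2.
Term 10 comes from track B (its 5th entry): 65.
Term 11 comes from track A (its 6th entry): 15.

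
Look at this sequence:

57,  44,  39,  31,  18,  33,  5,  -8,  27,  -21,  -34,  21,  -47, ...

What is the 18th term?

9

Reading positions in blocks of 3 reveals the pattern AAB — 2 tracks woven together.
Track A is 57, 44, 31, 18, 5, -8, -21, -34, -47, which is subtracting 13 each time.
Track B is 39, 33, 27, 21, which is subtracting 6 each time.
Term 18 comes from track B (its 6th entry): 9.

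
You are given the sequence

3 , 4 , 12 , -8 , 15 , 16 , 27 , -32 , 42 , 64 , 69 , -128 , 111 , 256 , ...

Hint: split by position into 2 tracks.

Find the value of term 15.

180

Split by position mod 2 into 2 tracks.
Track A = 3, 12, 15, 27, 42, 69, 111: Fibonacci-style (each term is the sum of the two before it).
Track B = 4, -8, 16, -32, 64, -128, 256: a geometric progression (common ratio -2).
Term 15 comes from track A (its 8th entry): 180.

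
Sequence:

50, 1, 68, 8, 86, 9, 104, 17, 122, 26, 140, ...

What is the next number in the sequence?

The terms cycle through 2 interleaved subsequences.
Subsequence A is 50, 68, 86, 104, 122, 140, which is adding 18 each time.
Subsequence B is 1, 8, 9, 17, 26, which is each term equals the sum of the previous two.
Position 12 falls in subsequence B as its term 6, giving 43.

43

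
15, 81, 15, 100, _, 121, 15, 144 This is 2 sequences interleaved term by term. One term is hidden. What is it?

15

Taking every 2nd term gives 2 separate tracks.
Subsequence A: 15, 15, ?, 15 (always 15).
Subsequence B: 81, 100, 121, 144 (perfect squares starting at 9²).
So the missing entry in subsequence A is 15.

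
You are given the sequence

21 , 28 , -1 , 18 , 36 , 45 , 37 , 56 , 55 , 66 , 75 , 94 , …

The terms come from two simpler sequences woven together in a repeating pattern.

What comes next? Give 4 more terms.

78, 91, 113, 132

Positions follow the repeating pattern AABB; grouping by letter gives 2 tracks.
Track A is 21, 28, 36, 45, 55, 66, which is triangular numbers starting at T_6.
Track B is -1, 18, 37, 56, 75, 94, which is linear: a_n = -20 + 19·n.
Position 13 falls in track A as its term 7, giving 78.
Position 14 falls in track A as its term 8, giving 91.
Term 15 comes from track B (its 7th entry): 113.
Term 16 comes from track B (its 8th entry): 132.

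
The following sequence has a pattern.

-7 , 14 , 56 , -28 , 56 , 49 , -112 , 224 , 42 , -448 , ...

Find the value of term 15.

Reading positions in blocks of 3 reveals the pattern AAB — 2 tracks woven together.
Stream A: -7, 14, -28, 56, -112, 224, -448. Geometric, ×-2 each step.
Stream B: 56, 49, 42. Linear: a_n = 63 − 7·n.
Position 15 → stream B, term 5 = 28.

28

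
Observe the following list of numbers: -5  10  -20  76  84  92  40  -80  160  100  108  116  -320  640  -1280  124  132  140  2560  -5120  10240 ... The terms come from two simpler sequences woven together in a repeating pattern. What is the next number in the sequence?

Positions follow the repeating pattern AAABBB; grouping by letter gives 2 tracks.
Subsequence A = -5, 10, -20, 40, -80, 160, -320, 640, -1280, 2560, -5120, 10240: multiplying by -2 each time.
Subsequence B = 76, 84, 92, 100, 108, 116, 124, 132, 140: linear: a_n = 68 + 8·n.
Position 22 falls in subsequence B as its term 10, giving 148.

148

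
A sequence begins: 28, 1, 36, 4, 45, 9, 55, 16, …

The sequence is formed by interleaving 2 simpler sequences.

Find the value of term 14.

49

Taking every 2nd term gives 2 separate tracks.
Subsequence A is 28, 36, 45, 55, which is triangular numbers n(n+1)/2 for n = 7, 8, ….
Subsequence B is 1, 4, 9, 16, which is consecutive squares n² from n = 1.
Position 14 → subsequence B, term 7 = 49.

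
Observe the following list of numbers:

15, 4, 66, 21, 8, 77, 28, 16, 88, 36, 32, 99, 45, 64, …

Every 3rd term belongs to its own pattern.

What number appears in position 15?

Split by position mod 3: positions 1, 4, 7, … form one track, and each other residue class forms its own.
Track A: 15, 21, 28, 36, 45 — triangular numbers n(n+1)/2 for n = 5, 6, ….
Track B: 4, 8, 16, 32, 64 — powers 2^2, 2^3, 2^4, ….
Track C: 66, 77, 88, 99 — arithmetic, step +11.
Position 15 falls in track C as its term 5, giving 110.

110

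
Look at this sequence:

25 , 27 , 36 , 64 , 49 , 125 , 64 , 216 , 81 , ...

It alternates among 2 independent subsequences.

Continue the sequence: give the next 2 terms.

Odd-indexed and even-indexed terms follow separate rules.
Track A is 25, 36, 49, 64, 81, which is consecutive squares n² from n = 5.
Track B is 27, 64, 125, 216, which is the cubes 3³, 4³, 5³, ….
Position 10 → track B, term 5 = 343.
Position 11 → track A, term 6 = 100.

343, 100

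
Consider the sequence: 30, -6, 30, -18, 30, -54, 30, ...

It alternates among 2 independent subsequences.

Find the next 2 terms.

-162, 30

Taking every 2nd term gives 2 separate tracks.
Stream A: 30, 30, 30, 30 — the constant sequence 30.
Stream B: -6, -18, -54 — geometric with ratio 3.
Position 8 falls in stream B as its term 4, giving -162.
Position 9 falls in stream A as its term 5, giving 30.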